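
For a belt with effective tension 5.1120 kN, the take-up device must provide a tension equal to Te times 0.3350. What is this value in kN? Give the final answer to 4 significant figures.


T_tu = 5.1120 * 0.3350
T_tu = 1.713 kN


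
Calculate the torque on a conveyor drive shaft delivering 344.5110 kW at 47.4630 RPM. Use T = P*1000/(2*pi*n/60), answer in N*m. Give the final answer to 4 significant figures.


omega = 2*pi*47.4630/60 = 4.97031 rad/s
T = 344.5110*1000 / 4.97031
T = 69310 N*m


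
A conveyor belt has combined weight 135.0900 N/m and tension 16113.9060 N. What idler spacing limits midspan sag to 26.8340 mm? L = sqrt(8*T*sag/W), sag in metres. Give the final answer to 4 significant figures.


sag = 26.8340/1000 = 0.026834 m
L = sqrt(8 * 16113.9060 * 0.026834 / 135.0900)
L = 5.060 m


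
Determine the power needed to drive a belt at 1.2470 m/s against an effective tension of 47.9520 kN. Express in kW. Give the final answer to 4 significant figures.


P = Te * v = 47.9520 * 1.2470
P = 59.80 kW


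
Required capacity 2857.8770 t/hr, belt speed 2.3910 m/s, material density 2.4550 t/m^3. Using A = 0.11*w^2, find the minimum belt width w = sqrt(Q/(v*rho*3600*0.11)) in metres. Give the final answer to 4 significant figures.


A_req = 2857.8770 / (2.3910 * 2.4550 * 3600) = 0.135241 m^2
w = sqrt(0.135241 / 0.11)
w = 1.109 m


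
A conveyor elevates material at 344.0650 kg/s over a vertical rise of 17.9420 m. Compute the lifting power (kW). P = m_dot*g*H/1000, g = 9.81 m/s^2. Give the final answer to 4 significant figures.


P = 344.0650 * 9.81 * 17.9420 / 1000
P = 60.56 kW


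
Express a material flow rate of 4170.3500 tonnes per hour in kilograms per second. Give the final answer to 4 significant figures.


m_dot = 4170.3500 * 1000 / 3600
m_dot = 1158 kg/s


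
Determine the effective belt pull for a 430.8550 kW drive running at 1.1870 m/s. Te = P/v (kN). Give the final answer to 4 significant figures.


Te = P / v = 430.8550 / 1.1870
Te = 363.0 kN


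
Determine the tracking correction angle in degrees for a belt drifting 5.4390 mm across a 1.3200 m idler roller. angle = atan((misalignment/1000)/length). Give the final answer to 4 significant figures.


misalign_m = 5.4390 / 1000 = 0.005439 m
angle = atan(0.005439 / 1.3200)
angle = 0.2361 deg


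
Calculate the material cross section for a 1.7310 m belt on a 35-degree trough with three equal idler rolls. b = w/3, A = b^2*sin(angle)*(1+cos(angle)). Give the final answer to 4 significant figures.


b = 1.7310/3 = 0.577 m
A = 0.577^2 * sin(35 deg) * (1 + cos(35 deg))
A = 0.3474 m^2


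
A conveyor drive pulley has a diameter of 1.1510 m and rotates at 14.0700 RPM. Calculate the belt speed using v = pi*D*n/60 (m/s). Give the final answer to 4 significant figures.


v = pi * 1.1510 * 14.0700 / 60
v = 0.8479 m/s


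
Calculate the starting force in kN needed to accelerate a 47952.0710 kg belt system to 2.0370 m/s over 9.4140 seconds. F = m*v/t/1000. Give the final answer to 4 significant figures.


F = 47952.0710 * 2.0370 / 9.4140 / 1000
F = 10.38 kN


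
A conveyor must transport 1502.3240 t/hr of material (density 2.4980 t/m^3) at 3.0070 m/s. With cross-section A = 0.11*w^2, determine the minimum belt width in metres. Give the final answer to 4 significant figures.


A_req = 1502.3240 / (3.0070 * 2.4980 * 3600) = 0.0555565 m^2
w = sqrt(0.0555565 / 0.11)
w = 0.7107 m


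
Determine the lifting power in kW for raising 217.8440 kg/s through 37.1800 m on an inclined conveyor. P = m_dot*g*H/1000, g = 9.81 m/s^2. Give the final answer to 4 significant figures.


P = 217.8440 * 9.81 * 37.1800 / 1000
P = 79.46 kW


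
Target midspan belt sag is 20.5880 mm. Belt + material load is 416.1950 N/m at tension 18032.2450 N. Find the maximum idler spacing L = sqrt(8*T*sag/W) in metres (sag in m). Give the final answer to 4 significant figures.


sag = 20.5880/1000 = 0.020588 m
L = sqrt(8 * 18032.2450 * 0.020588 / 416.1950)
L = 2.671 m


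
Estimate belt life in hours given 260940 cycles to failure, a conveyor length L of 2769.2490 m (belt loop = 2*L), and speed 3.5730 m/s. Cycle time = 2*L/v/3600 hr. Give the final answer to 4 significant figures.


cycle_time = 2 * 2769.2490 / 3.5730 / 3600 = 0.430583 hr
life = 260940 * 0.430583 = 112400 hours


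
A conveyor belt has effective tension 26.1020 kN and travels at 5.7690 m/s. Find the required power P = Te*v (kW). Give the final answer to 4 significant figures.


P = Te * v = 26.1020 * 5.7690
P = 150.6 kW


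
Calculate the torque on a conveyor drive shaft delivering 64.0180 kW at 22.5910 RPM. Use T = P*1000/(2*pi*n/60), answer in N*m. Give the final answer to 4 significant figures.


omega = 2*pi*22.5910/60 = 2.36572 rad/s
T = 64.0180*1000 / 2.36572
T = 27060 N*m


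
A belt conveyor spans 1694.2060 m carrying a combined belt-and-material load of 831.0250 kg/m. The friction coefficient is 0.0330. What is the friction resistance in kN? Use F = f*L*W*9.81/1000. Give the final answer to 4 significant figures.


F = 0.0330 * 1694.2060 * 831.0250 * 9.81 / 1000
F = 455.8 kN


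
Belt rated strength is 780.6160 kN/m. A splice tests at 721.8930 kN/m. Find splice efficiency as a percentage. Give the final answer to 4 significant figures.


Eff = 721.8930 / 780.6160 * 100
Eff = 92.48 %


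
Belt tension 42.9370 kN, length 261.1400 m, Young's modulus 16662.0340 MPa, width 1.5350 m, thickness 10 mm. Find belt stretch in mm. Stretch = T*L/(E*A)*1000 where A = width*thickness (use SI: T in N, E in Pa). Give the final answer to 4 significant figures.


A = 1.5350 * 0.01 = 0.01535 m^2
Stretch = 42.9370*1000 * 261.1400 / (16662.0340e6 * 0.01535) * 1000
Stretch = 43.84 mm


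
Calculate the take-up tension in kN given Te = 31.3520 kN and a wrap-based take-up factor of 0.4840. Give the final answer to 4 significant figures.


T_tu = 31.3520 * 0.4840
T_tu = 15.17 kN


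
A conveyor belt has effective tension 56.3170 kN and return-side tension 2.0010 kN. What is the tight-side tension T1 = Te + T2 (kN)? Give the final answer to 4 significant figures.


T1 = Te + T2 = 56.3170 + 2.0010
T1 = 58.32 kN


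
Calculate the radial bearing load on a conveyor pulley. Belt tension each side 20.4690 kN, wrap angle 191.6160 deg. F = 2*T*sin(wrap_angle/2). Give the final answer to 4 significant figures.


F = 2 * 20.4690 * sin(191.6160/2 deg)
F = 40.73 kN


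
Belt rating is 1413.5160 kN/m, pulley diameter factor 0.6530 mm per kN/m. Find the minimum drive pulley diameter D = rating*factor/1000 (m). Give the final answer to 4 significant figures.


D = 1413.5160 * 0.6530 / 1000
D = 0.9230 m


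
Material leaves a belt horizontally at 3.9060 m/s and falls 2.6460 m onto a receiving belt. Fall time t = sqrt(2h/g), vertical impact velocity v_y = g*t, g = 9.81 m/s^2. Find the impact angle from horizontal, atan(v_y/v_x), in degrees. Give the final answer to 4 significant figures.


t = sqrt(2*2.6460/9.81) = 0.734472 s
v_y = 9.81 * 0.734472 = 7.20517 m/s
angle = atan(7.20517 / 3.9060) = 61.54 deg


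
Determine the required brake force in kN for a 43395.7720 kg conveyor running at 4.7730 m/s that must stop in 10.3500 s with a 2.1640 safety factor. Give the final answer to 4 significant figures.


F = 43395.7720 * 4.7730 / 10.3500 * 2.1640 / 1000
F = 43.31 kN


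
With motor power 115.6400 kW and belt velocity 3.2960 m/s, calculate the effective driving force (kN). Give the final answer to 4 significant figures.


Te = P / v = 115.6400 / 3.2960
Te = 35.08 kN


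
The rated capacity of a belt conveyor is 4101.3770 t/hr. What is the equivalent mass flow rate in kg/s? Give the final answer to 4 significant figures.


m_dot = 4101.3770 * 1000 / 3600
m_dot = 1139 kg/s


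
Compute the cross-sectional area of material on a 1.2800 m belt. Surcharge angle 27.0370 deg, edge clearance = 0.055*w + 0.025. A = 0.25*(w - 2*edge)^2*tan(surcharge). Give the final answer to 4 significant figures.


edge = 0.055*1.2800 + 0.025 = 0.0954 m
ew = 1.2800 - 2*0.0954 = 1.0892 m
A = 0.25 * 1.0892^2 * tan(27.0370 deg)
A = 0.1514 m^2


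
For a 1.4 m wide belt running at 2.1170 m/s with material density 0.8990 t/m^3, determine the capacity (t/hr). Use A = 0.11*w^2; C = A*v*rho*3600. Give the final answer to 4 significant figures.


A = 0.11 * 1.4^2 = 0.2156 m^2
C = 0.2156 * 2.1170 * 0.8990 * 3600
C = 1477 t/hr


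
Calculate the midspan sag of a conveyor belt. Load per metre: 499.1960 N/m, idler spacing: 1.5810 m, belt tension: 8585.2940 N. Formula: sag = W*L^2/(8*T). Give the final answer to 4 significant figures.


sag = 499.1960 * 1.5810^2 / (8 * 8585.2940)
sag = 0.01817 m


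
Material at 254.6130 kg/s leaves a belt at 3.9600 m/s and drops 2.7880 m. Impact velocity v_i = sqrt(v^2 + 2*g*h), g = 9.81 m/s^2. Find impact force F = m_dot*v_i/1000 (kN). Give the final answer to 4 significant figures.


v_i = sqrt(3.9600^2 + 2*9.81*2.7880) = 8.38941 m/s
F = 254.6130 * 8.38941 / 1000
F = 2.136 kN


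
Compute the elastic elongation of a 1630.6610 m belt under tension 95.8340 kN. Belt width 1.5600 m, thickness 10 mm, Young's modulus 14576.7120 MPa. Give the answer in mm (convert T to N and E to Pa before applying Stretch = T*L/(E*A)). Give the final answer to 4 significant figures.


A = 1.5600 * 0.01 = 0.01560 m^2
Stretch = 95.8340*1000 * 1630.6610 / (14576.7120e6 * 0.01560) * 1000
Stretch = 687.2 mm


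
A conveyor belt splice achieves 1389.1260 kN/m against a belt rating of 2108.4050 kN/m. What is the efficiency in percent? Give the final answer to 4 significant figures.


Eff = 1389.1260 / 2108.4050 * 100
Eff = 65.89 %


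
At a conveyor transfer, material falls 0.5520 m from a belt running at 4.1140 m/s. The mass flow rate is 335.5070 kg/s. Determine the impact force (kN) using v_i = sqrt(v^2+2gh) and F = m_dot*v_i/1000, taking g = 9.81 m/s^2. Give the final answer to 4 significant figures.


v_i = sqrt(4.1140^2 + 2*9.81*0.5520) = 5.26832 m/s
F = 335.5070 * 5.26832 / 1000
F = 1.768 kN


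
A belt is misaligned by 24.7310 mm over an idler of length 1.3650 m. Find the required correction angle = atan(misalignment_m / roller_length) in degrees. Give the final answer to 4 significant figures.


misalign_m = 24.7310 / 1000 = 0.024731 m
angle = atan(0.024731 / 1.3650)
angle = 1.038 deg


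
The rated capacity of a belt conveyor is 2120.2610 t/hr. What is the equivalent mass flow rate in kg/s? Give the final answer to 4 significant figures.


m_dot = 2120.2610 * 1000 / 3600
m_dot = 589.0 kg/s


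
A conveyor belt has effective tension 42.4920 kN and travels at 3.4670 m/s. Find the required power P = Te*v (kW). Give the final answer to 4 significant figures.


P = Te * v = 42.4920 * 3.4670
P = 147.3 kW


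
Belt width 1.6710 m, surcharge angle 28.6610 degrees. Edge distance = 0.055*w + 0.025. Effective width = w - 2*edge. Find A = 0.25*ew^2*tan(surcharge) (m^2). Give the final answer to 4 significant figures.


edge = 0.055*1.6710 + 0.025 = 0.116905 m
ew = 1.6710 - 2*0.116905 = 1.43719 m
A = 0.25 * 1.43719^2 * tan(28.6610 deg)
A = 0.2823 m^2


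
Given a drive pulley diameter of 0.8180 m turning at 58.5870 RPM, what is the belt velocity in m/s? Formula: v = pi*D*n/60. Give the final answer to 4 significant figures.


v = pi * 0.8180 * 58.5870 / 60
v = 2.509 m/s


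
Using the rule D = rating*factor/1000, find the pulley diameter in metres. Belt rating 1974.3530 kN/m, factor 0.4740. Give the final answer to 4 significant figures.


D = 1974.3530 * 0.4740 / 1000
D = 0.9358 m


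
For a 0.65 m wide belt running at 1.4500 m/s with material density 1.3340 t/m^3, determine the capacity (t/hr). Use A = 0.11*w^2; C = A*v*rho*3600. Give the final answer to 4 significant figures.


A = 0.11 * 0.65^2 = 0.046475 m^2
C = 0.046475 * 1.4500 * 1.3340 * 3600
C = 323.6 t/hr


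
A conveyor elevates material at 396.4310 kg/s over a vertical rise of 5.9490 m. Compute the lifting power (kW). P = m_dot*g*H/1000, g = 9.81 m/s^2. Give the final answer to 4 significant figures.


P = 396.4310 * 9.81 * 5.9490 / 1000
P = 23.14 kW


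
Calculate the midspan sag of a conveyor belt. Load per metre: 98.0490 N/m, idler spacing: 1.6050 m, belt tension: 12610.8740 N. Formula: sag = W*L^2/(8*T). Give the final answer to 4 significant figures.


sag = 98.0490 * 1.6050^2 / (8 * 12610.8740)
sag = 0.002504 m


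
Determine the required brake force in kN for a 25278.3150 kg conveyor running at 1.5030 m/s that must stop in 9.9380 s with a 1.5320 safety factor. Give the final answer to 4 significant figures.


F = 25278.3150 * 1.5030 / 9.9380 * 1.5320 / 1000
F = 5.857 kN


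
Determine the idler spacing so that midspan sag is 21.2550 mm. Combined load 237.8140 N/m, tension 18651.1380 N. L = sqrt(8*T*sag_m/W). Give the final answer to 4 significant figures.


sag = 21.2550/1000 = 0.021255 m
L = sqrt(8 * 18651.1380 * 0.021255 / 237.8140)
L = 3.652 m


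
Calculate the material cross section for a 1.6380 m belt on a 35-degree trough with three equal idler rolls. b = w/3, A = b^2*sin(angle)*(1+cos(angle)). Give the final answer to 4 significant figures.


b = 1.6380/3 = 0.546 m
A = 0.546^2 * sin(35 deg) * (1 + cos(35 deg))
A = 0.3111 m^2


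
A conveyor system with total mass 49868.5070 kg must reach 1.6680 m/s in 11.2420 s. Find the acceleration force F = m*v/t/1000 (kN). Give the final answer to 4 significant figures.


F = 49868.5070 * 1.6680 / 11.2420 / 1000
F = 7.399 kN


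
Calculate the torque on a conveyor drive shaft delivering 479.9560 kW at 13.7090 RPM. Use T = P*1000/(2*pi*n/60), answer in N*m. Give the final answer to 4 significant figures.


omega = 2*pi*13.7090/60 = 1.4356 rad/s
T = 479.9560*1000 / 1.4356
T = 334300 N*m


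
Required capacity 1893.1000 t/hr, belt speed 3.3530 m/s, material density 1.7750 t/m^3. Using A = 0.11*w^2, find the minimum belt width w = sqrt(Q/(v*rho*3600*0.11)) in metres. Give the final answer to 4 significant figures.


A_req = 1893.1000 / (3.3530 * 1.7750 * 3600) = 0.0883566 m^2
w = sqrt(0.0883566 / 0.11)
w = 0.8962 m


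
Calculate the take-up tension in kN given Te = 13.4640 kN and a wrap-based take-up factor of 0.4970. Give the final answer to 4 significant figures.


T_tu = 13.4640 * 0.4970
T_tu = 6.692 kN


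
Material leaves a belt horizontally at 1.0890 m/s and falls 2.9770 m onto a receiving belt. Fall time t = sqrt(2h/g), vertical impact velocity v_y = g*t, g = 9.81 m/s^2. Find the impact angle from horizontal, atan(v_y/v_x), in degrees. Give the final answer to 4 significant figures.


t = sqrt(2*2.9770/9.81) = 0.779058 s
v_y = 9.81 * 0.779058 = 7.64256 m/s
angle = atan(7.64256 / 1.0890) = 81.89 deg


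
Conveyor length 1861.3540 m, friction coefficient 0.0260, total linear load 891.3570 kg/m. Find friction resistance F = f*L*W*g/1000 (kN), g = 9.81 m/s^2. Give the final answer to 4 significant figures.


F = 0.0260 * 1861.3540 * 891.3570 * 9.81 / 1000
F = 423.2 kN


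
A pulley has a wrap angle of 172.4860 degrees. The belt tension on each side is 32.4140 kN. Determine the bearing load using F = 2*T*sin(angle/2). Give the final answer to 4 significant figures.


F = 2 * 32.4140 * sin(172.4860/2 deg)
F = 64.69 kN


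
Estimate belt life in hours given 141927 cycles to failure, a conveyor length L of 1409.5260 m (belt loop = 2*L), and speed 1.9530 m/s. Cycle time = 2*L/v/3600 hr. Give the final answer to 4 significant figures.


cycle_time = 2 * 1409.5260 / 1.9530 / 3600 = 0.400958 hr
life = 141927 * 0.400958 = 56910 hours


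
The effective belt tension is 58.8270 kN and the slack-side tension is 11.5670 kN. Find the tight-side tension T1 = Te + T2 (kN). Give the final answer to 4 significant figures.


T1 = Te + T2 = 58.8270 + 11.5670
T1 = 70.39 kN


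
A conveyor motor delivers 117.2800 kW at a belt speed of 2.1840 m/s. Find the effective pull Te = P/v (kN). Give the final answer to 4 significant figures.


Te = P / v = 117.2800 / 2.1840
Te = 53.70 kN


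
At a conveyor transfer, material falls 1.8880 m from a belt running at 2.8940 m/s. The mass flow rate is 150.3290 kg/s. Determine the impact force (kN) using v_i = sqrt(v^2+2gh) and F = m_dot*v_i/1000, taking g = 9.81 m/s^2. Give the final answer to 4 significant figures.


v_i = sqrt(2.8940^2 + 2*9.81*1.8880) = 6.73927 m/s
F = 150.3290 * 6.73927 / 1000
F = 1.013 kN


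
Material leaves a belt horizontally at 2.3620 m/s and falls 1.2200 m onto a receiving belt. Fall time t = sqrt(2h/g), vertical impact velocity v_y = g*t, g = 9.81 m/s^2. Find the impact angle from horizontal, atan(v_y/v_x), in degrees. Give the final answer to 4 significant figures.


t = sqrt(2*1.2200/9.81) = 0.498724 s
v_y = 9.81 * 0.498724 = 4.89248 m/s
angle = atan(4.89248 / 2.3620) = 64.23 deg


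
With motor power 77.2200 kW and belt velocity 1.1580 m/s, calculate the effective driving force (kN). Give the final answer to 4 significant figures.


Te = P / v = 77.2200 / 1.1580
Te = 66.68 kN


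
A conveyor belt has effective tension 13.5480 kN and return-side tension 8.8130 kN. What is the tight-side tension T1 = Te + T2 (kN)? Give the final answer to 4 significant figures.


T1 = Te + T2 = 13.5480 + 8.8130
T1 = 22.36 kN


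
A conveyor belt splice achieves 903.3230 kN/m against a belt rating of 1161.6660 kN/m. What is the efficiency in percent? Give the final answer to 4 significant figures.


Eff = 903.3230 / 1161.6660 * 100
Eff = 77.76 %


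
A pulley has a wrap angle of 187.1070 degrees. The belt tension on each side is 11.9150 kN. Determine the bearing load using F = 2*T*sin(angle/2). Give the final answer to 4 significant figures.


F = 2 * 11.9150 * sin(187.1070/2 deg)
F = 23.78 kN


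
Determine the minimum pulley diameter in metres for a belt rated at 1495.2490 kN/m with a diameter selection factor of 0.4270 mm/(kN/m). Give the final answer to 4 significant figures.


D = 1495.2490 * 0.4270 / 1000
D = 0.6385 m


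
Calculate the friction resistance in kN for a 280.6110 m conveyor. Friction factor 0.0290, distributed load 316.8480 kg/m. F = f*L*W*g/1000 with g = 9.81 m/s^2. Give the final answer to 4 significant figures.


F = 0.0290 * 280.6110 * 316.8480 * 9.81 / 1000
F = 25.29 kN


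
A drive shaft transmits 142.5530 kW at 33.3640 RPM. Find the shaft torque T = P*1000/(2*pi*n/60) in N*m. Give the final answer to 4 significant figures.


omega = 2*pi*33.3640/60 = 3.49387 rad/s
T = 142.5530*1000 / 3.49387
T = 40800 N*m


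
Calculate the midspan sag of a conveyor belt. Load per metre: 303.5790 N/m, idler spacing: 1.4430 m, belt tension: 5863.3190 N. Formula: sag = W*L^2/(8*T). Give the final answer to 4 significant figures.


sag = 303.5790 * 1.4430^2 / (8 * 5863.3190)
sag = 0.01348 m


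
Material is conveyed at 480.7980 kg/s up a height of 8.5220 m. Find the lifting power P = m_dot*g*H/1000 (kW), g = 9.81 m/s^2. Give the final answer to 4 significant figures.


P = 480.7980 * 9.81 * 8.5220 / 1000
P = 40.20 kW


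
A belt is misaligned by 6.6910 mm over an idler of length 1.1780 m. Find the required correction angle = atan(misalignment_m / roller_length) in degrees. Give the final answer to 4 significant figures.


misalign_m = 6.6910 / 1000 = 0.006691 m
angle = atan(0.006691 / 1.1780)
angle = 0.3254 deg


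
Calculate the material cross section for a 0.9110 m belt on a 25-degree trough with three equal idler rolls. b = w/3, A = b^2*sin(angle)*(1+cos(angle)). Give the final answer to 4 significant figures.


b = 0.9110/3 = 0.303667 m
A = 0.303667^2 * sin(25 deg) * (1 + cos(25 deg))
A = 0.07429 m^2


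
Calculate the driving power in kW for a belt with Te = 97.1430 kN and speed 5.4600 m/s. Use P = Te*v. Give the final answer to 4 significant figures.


P = Te * v = 97.1430 * 5.4600
P = 530.4 kW


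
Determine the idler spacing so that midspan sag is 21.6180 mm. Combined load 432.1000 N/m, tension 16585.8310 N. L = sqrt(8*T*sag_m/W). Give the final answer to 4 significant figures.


sag = 21.6180/1000 = 0.021618 m
L = sqrt(8 * 16585.8310 * 0.021618 / 432.1000)
L = 2.576 m


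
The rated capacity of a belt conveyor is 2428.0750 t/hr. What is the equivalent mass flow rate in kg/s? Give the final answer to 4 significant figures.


m_dot = 2428.0750 * 1000 / 3600
m_dot = 674.5 kg/s


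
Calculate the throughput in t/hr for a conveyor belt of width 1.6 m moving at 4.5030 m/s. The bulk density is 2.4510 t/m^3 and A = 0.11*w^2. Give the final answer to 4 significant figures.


A = 0.11 * 1.6^2 = 0.2816 m^2
C = 0.2816 * 4.5030 * 2.4510 * 3600
C = 11190 t/hr


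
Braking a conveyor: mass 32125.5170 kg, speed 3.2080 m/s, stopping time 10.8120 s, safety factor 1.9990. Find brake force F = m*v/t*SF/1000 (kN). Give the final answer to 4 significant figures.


F = 32125.5170 * 3.2080 / 10.8120 * 1.9990 / 1000
F = 19.05 kN


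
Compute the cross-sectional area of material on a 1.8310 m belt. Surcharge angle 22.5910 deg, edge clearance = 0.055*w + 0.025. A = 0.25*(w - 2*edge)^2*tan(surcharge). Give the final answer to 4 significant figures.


edge = 0.055*1.8310 + 0.025 = 0.125705 m
ew = 1.8310 - 2*0.125705 = 1.57959 m
A = 0.25 * 1.57959^2 * tan(22.5910 deg)
A = 0.2595 m^2


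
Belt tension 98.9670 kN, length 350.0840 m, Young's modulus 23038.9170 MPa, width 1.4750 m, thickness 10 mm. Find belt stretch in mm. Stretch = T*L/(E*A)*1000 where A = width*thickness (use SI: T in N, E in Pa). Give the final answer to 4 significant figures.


A = 1.4750 * 0.01 = 0.01475 m^2
Stretch = 98.9670*1000 * 350.0840 / (23038.9170e6 * 0.01475) * 1000
Stretch = 102.0 mm


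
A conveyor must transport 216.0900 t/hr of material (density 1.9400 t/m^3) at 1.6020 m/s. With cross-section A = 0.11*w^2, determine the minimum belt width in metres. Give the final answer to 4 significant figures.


A_req = 216.0900 / (1.6020 * 1.9400 * 3600) = 0.0193138 m^2
w = sqrt(0.0193138 / 0.11)
w = 0.4190 m


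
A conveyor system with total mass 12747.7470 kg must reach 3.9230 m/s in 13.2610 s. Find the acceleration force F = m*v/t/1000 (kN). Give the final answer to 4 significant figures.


F = 12747.7470 * 3.9230 / 13.2610 / 1000
F = 3.771 kN


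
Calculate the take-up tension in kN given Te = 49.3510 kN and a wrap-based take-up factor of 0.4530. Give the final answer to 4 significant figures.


T_tu = 49.3510 * 0.4530
T_tu = 22.36 kN


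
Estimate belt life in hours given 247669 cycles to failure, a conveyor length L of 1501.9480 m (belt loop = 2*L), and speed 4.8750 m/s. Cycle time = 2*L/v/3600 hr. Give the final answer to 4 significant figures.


cycle_time = 2 * 1501.9480 / 4.8750 / 3600 = 0.171162 hr
life = 247669 * 0.171162 = 42390 hours


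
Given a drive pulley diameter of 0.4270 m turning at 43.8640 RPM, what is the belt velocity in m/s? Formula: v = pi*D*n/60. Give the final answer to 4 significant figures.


v = pi * 0.4270 * 43.8640 / 60
v = 0.9807 m/s


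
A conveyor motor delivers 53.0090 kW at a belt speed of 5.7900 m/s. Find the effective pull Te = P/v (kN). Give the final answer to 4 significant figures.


Te = P / v = 53.0090 / 5.7900
Te = 9.155 kN


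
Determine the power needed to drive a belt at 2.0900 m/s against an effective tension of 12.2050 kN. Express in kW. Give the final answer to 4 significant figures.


P = Te * v = 12.2050 * 2.0900
P = 25.51 kW


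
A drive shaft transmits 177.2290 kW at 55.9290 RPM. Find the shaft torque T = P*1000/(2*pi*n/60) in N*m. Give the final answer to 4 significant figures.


omega = 2*pi*55.9290/60 = 5.85687 rad/s
T = 177.2290*1000 / 5.85687
T = 30260 N*m


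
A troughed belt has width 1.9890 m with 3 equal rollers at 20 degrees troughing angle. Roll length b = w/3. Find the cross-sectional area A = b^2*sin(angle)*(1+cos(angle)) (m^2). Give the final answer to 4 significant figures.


b = 1.9890/3 = 0.663 m
A = 0.663^2 * sin(20 deg) * (1 + cos(20 deg))
A = 0.2916 m^2


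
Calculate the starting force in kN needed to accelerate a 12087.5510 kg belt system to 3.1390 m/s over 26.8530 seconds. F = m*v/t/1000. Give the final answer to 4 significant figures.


F = 12087.5510 * 3.1390 / 26.8530 / 1000
F = 1.413 kN


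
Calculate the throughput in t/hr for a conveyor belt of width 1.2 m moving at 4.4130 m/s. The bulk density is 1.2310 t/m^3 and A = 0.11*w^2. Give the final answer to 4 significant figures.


A = 0.11 * 1.2^2 = 0.1584 m^2
C = 0.1584 * 4.4130 * 1.2310 * 3600
C = 3098 t/hr


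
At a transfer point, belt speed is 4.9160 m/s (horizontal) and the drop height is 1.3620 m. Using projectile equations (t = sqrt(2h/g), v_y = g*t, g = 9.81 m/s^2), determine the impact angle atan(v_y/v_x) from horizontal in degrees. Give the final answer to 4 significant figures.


t = sqrt(2*1.3620/9.81) = 0.52695 s
v_y = 9.81 * 0.52695 = 5.16938 m/s
angle = atan(5.16938 / 4.9160) = 46.44 deg


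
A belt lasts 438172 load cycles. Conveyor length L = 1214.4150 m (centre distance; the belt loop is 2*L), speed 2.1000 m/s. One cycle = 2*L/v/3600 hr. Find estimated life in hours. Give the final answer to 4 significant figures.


cycle_time = 2 * 1214.4150 / 2.1000 / 3600 = 0.321274 hr
life = 438172 * 0.321274 = 140800 hours


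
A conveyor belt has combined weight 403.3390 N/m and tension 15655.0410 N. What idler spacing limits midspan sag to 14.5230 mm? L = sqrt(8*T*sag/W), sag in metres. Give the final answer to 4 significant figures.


sag = 14.5230/1000 = 0.014523 m
L = sqrt(8 * 15655.0410 * 0.014523 / 403.3390)
L = 2.124 m


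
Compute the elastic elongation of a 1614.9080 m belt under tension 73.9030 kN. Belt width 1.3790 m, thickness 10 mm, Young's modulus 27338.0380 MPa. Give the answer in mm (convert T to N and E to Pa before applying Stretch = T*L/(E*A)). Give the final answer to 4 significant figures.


A = 1.3790 * 0.01 = 0.01379 m^2
Stretch = 73.9030*1000 * 1614.9080 / (27338.0380e6 * 0.01379) * 1000
Stretch = 316.6 mm


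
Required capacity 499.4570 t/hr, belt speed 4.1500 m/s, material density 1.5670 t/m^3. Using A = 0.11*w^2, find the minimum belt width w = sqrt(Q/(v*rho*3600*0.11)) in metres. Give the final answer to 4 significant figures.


A_req = 499.4570 / (4.1500 * 1.5670 * 3600) = 0.0213343 m^2
w = sqrt(0.0213343 / 0.11)
w = 0.4404 m


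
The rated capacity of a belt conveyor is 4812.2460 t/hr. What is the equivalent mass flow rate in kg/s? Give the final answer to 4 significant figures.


m_dot = 4812.2460 * 1000 / 3600
m_dot = 1337 kg/s


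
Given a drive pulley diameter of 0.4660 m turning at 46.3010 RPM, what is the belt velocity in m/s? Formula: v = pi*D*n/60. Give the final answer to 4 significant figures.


v = pi * 0.4660 * 46.3010 / 60
v = 1.130 m/s


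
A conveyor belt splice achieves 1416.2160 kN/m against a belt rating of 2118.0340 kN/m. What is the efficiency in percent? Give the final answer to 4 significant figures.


Eff = 1416.2160 / 2118.0340 * 100
Eff = 66.86 %


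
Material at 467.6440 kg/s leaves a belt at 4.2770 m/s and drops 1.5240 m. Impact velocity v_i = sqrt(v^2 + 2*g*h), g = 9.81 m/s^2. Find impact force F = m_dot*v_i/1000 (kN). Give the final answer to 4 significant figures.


v_i = sqrt(4.2770^2 + 2*9.81*1.5240) = 6.94216 m/s
F = 467.6440 * 6.94216 / 1000
F = 3.246 kN


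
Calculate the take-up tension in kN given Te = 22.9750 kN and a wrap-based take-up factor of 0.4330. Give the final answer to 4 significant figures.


T_tu = 22.9750 * 0.4330
T_tu = 9.948 kN


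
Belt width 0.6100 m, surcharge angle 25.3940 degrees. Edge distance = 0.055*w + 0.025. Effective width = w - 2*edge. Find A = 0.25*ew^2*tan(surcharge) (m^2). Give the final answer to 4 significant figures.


edge = 0.055*0.6100 + 0.025 = 0.05855 m
ew = 0.6100 - 2*0.05855 = 0.4929 m
A = 0.25 * 0.4929^2 * tan(25.3940 deg)
A = 0.02883 m^2


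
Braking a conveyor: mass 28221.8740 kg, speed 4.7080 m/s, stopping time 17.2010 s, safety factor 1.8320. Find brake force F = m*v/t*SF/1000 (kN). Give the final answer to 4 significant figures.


F = 28221.8740 * 4.7080 / 17.2010 * 1.8320 / 1000
F = 14.15 kN


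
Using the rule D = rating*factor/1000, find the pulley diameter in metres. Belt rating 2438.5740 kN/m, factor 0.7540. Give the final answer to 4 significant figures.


D = 2438.5740 * 0.7540 / 1000
D = 1.839 m


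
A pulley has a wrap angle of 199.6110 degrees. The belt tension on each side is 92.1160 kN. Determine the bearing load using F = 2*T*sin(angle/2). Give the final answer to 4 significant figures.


F = 2 * 92.1160 * sin(199.6110/2 deg)
F = 181.5 kN


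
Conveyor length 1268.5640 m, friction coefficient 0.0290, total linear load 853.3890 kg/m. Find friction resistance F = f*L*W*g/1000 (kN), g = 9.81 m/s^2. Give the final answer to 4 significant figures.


F = 0.0290 * 1268.5640 * 853.3890 * 9.81 / 1000
F = 308.0 kN


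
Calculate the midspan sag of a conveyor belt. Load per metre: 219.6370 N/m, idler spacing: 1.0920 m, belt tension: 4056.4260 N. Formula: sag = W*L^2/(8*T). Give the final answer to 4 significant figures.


sag = 219.6370 * 1.0920^2 / (8 * 4056.4260)
sag = 0.008071 m


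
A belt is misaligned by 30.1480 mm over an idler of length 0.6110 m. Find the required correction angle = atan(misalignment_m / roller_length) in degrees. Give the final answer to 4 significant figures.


misalign_m = 30.1480 / 1000 = 0.030148 m
angle = atan(0.030148 / 0.6110)
angle = 2.825 deg


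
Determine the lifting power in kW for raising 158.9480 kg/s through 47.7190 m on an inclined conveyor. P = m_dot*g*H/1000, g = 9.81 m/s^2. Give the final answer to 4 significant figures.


P = 158.9480 * 9.81 * 47.7190 / 1000
P = 74.41 kW


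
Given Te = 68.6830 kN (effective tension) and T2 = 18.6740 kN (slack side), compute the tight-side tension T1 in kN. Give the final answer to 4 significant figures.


T1 = Te + T2 = 68.6830 + 18.6740
T1 = 87.36 kN


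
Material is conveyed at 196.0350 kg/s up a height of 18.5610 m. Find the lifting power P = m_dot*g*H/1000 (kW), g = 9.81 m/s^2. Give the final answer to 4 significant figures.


P = 196.0350 * 9.81 * 18.5610 / 1000
P = 35.69 kW


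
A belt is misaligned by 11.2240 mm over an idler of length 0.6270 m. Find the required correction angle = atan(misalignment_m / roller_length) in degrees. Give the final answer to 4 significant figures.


misalign_m = 11.2240 / 1000 = 0.011224 m
angle = atan(0.011224 / 0.6270)
angle = 1.026 deg


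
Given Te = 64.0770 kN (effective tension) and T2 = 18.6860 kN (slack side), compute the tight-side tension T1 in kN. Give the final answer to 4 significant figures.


T1 = Te + T2 = 64.0770 + 18.6860
T1 = 82.76 kN


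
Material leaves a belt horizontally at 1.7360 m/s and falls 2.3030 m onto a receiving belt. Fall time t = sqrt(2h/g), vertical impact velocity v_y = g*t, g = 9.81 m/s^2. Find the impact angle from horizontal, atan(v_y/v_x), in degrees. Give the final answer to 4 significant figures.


t = sqrt(2*2.3030/9.81) = 0.685216 s
v_y = 9.81 * 0.685216 = 6.72197 m/s
angle = atan(6.72197 / 1.7360) = 75.52 deg


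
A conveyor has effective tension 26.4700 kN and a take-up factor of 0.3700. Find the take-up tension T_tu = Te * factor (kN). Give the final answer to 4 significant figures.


T_tu = 26.4700 * 0.3700
T_tu = 9.794 kN


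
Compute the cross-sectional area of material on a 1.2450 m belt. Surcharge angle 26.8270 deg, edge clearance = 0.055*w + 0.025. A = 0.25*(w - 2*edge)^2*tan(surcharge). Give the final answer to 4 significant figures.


edge = 0.055*1.2450 + 0.025 = 0.093475 m
ew = 1.2450 - 2*0.093475 = 1.05805 m
A = 0.25 * 1.05805^2 * tan(26.8270 deg)
A = 0.1415 m^2


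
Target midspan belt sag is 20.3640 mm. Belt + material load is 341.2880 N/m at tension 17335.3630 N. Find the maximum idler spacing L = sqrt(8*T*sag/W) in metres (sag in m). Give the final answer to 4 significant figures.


sag = 20.3640/1000 = 0.020364 m
L = sqrt(8 * 17335.3630 * 0.020364 / 341.2880)
L = 2.877 m


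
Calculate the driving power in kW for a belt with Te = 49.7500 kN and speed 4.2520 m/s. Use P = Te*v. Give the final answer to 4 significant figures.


P = Te * v = 49.7500 * 4.2520
P = 211.5 kW


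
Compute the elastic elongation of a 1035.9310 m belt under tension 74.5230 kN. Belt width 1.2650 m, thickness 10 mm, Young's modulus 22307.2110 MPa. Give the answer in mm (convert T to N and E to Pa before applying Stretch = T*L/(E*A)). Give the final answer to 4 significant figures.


A = 1.2650 * 0.01 = 0.01265 m^2
Stretch = 74.5230*1000 * 1035.9310 / (22307.2110e6 * 0.01265) * 1000
Stretch = 273.6 mm


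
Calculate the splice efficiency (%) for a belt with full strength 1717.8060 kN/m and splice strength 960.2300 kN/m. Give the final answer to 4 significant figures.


Eff = 960.2300 / 1717.8060 * 100
Eff = 55.90 %


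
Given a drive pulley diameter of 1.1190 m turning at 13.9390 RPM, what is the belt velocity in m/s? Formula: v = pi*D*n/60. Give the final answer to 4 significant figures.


v = pi * 1.1190 * 13.9390 / 60
v = 0.8167 m/s


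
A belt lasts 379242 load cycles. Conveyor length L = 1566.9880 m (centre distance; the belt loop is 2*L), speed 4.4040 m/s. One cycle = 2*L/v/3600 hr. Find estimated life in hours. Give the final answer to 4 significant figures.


cycle_time = 2 * 1566.9880 / 4.4040 / 3600 = 0.197672 hr
life = 379242 * 0.197672 = 74970 hours


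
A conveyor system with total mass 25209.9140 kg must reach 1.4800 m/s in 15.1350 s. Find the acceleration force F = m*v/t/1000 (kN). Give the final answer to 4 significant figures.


F = 25209.9140 * 1.4800 / 15.1350 / 1000
F = 2.465 kN


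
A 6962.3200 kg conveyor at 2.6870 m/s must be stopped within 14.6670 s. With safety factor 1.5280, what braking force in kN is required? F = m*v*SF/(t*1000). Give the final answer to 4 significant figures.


F = 6962.3200 * 2.6870 / 14.6670 * 1.5280 / 1000
F = 1.949 kN


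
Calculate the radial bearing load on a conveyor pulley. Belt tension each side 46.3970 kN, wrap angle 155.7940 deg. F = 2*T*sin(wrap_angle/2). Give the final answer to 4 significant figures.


F = 2 * 46.3970 * sin(155.7940/2 deg)
F = 90.73 kN


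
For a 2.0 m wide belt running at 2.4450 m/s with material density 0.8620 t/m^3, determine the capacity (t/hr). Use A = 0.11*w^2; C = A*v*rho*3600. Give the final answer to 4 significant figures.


A = 0.11 * 2.0^2 = 0.44 m^2
C = 0.44 * 2.4450 * 0.8620 * 3600
C = 3338 t/hr


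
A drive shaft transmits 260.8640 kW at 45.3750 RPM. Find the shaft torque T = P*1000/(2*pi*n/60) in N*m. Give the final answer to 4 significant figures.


omega = 2*pi*45.3750/60 = 4.75166 rad/s
T = 260.8640*1000 / 4.75166
T = 54900 N*m


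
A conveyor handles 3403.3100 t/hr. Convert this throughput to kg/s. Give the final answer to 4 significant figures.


m_dot = 3403.3100 * 1000 / 3600
m_dot = 945.4 kg/s


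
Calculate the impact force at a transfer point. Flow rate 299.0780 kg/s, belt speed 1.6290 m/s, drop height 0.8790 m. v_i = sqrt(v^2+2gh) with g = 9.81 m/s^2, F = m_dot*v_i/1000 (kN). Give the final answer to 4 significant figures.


v_i = sqrt(1.6290^2 + 2*9.81*0.8790) = 4.4609 m/s
F = 299.0780 * 4.4609 / 1000
F = 1.334 kN


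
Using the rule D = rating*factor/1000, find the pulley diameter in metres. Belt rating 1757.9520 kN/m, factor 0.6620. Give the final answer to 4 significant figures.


D = 1757.9520 * 0.6620 / 1000
D = 1.164 m


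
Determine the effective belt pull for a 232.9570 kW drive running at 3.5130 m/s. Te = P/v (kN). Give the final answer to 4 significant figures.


Te = P / v = 232.9570 / 3.5130
Te = 66.31 kN


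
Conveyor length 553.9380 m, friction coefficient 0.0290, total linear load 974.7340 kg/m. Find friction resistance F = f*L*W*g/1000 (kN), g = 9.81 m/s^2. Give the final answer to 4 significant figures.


F = 0.0290 * 553.9380 * 974.7340 * 9.81 / 1000
F = 153.6 kN


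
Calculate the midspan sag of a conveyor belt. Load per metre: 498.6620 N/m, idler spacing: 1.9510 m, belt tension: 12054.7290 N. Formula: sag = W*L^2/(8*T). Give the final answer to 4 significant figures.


sag = 498.6620 * 1.9510^2 / (8 * 12054.7290)
sag = 0.01968 m


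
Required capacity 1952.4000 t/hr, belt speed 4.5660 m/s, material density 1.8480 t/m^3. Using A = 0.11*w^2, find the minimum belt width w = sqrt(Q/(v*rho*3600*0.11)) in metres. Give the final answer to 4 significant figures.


A_req = 1952.4000 / (4.5660 * 1.8480 * 3600) = 0.064273 m^2
w = sqrt(0.064273 / 0.11)
w = 0.7644 m


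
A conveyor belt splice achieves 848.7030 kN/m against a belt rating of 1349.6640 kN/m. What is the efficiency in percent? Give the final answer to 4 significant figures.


Eff = 848.7030 / 1349.6640 * 100
Eff = 62.88 %


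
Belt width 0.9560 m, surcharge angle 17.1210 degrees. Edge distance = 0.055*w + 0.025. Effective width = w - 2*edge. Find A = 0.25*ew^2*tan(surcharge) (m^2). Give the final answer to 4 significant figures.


edge = 0.055*0.9560 + 0.025 = 0.07758 m
ew = 0.9560 - 2*0.07758 = 0.80084 m
A = 0.25 * 0.80084^2 * tan(17.1210 deg)
A = 0.04939 m^2


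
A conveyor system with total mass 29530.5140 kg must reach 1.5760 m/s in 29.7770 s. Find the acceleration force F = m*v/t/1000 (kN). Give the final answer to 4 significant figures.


F = 29530.5140 * 1.5760 / 29.7770 / 1000
F = 1.563 kN


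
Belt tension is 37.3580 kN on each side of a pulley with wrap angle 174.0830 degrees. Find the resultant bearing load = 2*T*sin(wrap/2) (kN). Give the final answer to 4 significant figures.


F = 2 * 37.3580 * sin(174.0830/2 deg)
F = 74.62 kN


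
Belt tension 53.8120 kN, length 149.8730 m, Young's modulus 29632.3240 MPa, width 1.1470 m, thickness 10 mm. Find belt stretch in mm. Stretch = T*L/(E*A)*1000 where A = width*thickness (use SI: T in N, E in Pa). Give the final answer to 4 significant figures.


A = 1.1470 * 0.01 = 0.01147 m^2
Stretch = 53.8120*1000 * 149.8730 / (29632.3240e6 * 0.01147) * 1000
Stretch = 23.73 mm


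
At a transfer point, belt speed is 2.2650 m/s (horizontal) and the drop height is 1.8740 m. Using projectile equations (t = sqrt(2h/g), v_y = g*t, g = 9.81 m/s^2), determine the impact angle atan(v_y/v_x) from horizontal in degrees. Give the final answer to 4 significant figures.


t = sqrt(2*1.8740/9.81) = 0.618109 s
v_y = 9.81 * 0.618109 = 6.06365 m/s
angle = atan(6.06365 / 2.2650) = 69.52 deg


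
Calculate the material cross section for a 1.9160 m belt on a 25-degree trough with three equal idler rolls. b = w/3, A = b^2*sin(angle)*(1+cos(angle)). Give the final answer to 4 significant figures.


b = 1.9160/3 = 0.638667 m
A = 0.638667^2 * sin(25 deg) * (1 + cos(25 deg))
A = 0.3286 m^2


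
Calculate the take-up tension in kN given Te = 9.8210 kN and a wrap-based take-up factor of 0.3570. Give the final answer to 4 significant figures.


T_tu = 9.8210 * 0.3570
T_tu = 3.506 kN


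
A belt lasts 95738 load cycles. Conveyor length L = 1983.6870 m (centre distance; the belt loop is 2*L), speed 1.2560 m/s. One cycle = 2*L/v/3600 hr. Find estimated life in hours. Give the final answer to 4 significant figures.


cycle_time = 2 * 1983.6870 / 1.2560 / 3600 = 0.877427 hr
life = 95738 * 0.877427 = 84000 hours


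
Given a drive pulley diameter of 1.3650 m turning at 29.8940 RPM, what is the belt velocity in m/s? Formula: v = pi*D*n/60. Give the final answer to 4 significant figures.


v = pi * 1.3650 * 29.8940 / 60
v = 2.137 m/s


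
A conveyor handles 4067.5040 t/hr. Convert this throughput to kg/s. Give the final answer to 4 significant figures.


m_dot = 4067.5040 * 1000 / 3600
m_dot = 1130 kg/s


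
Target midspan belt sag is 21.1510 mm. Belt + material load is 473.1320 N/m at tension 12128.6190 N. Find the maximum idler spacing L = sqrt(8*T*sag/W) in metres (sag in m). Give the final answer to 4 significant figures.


sag = 21.1510/1000 = 0.021151 m
L = sqrt(8 * 12128.6190 * 0.021151 / 473.1320)
L = 2.083 m
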